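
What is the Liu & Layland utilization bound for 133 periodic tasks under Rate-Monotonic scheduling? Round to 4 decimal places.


Compute 2^(1/133) = 1.0052252371
Subtract 1: 1.0052252371 - 1 = 0.0052252371
Multiply by n: 133 * 0.0052252371 = 0.6949565343
Round to 4 dp: 0.6950

0.6950


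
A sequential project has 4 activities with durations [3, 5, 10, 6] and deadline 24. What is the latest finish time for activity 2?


LF(activity 2) = deadline - sum of successor durations
Successors: activities 3 through 4 with durations [10, 6]
Sum of successor durations = 16
LF = 24 - 16 = 8

8


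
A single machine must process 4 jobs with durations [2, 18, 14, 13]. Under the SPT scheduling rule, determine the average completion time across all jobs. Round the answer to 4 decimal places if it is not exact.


Sort jobs by processing time (SPT order): [2, 13, 14, 18]
Compute completion times sequentially:
  Job 1: processing = 2, completes at 2
  Job 2: processing = 13, completes at 15
  Job 3: processing = 14, completes at 29
  Job 4: processing = 18, completes at 47
Sum of completion times = 93
Average completion time = 93/4 = 23.25

23.25


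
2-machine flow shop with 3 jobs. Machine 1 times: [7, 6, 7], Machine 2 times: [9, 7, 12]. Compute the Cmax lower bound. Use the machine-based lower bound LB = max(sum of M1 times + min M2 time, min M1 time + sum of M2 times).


LB1 = sum(M1 times) + min(M2 times) = 20 + 7 = 27
LB2 = min(M1 times) + sum(M2 times) = 6 + 28 = 34
Lower bound = max(LB1, LB2) = max(27, 34) = 34

34


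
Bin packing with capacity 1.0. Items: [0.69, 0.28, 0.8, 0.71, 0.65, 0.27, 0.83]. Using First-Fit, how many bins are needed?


Place items sequentially using First-Fit:
  Item 0.69 -> new Bin 1
  Item 0.28 -> Bin 1 (now 0.97)
  Item 0.8 -> new Bin 2
  Item 0.71 -> new Bin 3
  Item 0.65 -> new Bin 4
  Item 0.27 -> Bin 3 (now 0.98)
  Item 0.83 -> new Bin 5
Total bins used = 5

5


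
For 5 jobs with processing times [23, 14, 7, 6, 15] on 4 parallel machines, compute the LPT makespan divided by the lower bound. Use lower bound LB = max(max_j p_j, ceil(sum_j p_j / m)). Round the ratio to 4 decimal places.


LPT order: [23, 15, 14, 7, 6]
Machine loads after assignment: [23, 15, 14, 13]
LPT makespan = 23
Lower bound = max(max_job, ceil(total/4)) = max(23, 17) = 23
Ratio = 23 / 23 = 1.0

1.0


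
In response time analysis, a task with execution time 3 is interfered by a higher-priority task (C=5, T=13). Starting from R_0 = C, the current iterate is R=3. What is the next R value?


R_next = C + ceil(R_prev / T_hp) * C_hp
ceil(3 / 13) = ceil(0.2308) = 1
Interference = 1 * 5 = 5
R_next = 3 + 5 = 8

8


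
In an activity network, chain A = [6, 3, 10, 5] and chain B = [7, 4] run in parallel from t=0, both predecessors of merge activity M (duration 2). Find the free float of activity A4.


ES(A4) = sum of predecessors on chain A = 19
EF(A4) = ES + duration = 19 + 5 = 24
Successor of A4 is M. ES(M) = max(sum(A), sum(B)) = max(24, 11) = 24
Free float = ES(successor) - EF(current) = 24 - 24 = 0

0


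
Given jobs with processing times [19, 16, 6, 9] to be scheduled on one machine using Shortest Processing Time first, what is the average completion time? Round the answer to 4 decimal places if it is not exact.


Sort jobs by processing time (SPT order): [6, 9, 16, 19]
Compute completion times sequentially:
  Job 1: processing = 6, completes at 6
  Job 2: processing = 9, completes at 15
  Job 3: processing = 16, completes at 31
  Job 4: processing = 19, completes at 50
Sum of completion times = 102
Average completion time = 102/4 = 25.5

25.5


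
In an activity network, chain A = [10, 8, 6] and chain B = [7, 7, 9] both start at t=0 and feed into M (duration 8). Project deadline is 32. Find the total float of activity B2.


Forward pass: ES(B2) = sum of predecessors on chain B = 7
EF = ES + duration = 7 + 7 = 14
Backward pass: LF(M) = deadline = 32; LS(M) = 32 - 8 = 24
LF(B2) = LS(M) - sum(successors on chain B) = 24 - 9 = 15
LS = LF - duration = 15 - 7 = 8
Total float = LS - ES = 8 - 7 = 1

1


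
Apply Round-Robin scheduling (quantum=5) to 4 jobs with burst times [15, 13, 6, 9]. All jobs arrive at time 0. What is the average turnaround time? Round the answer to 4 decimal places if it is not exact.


Time quantum = 5
Execution trace:
  J1 runs 5 units, time = 5
  J2 runs 5 units, time = 10
  J3 runs 5 units, time = 15
  J4 runs 5 units, time = 20
  J1 runs 5 units, time = 25
  J2 runs 5 units, time = 30
  J3 runs 1 units, time = 31
  J4 runs 4 units, time = 35
  J1 runs 5 units, time = 40
  J2 runs 3 units, time = 43
Finish times: [40, 43, 31, 35]
Average turnaround = 149/4 = 37.25

37.25


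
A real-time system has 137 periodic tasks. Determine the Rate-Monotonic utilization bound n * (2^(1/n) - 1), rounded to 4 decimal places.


Compute 2^(1/137) = 1.0050722892
Subtract 1: 1.0050722892 - 1 = 0.0050722892
Multiply by n: 137 * 0.0050722892 = 0.6949036204
Round to 4 dp: 0.6949

0.6949


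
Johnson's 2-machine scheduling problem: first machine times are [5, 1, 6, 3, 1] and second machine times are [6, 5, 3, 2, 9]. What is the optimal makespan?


Apply Johnson's rule:
  Group 1 (a <= b): [(2, 1, 5), (5, 1, 9), (1, 5, 6)]
  Group 2 (a > b): [(3, 6, 3), (4, 3, 2)]
Optimal job order: [2, 5, 1, 3, 4]
Schedule:
  Job 2: M1 done at 1, M2 done at 6
  Job 5: M1 done at 2, M2 done at 15
  Job 1: M1 done at 7, M2 done at 21
  Job 3: M1 done at 13, M2 done at 24
  Job 4: M1 done at 16, M2 done at 26
Makespan = 26

26


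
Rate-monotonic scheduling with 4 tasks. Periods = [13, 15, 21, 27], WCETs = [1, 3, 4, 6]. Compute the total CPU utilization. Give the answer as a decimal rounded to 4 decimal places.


Compute individual utilizations (exact fractions):
  Task 1: C/T = 1/13 (approx. 0.0769)
  Task 2: C/T = 3/15 = 1/5 (approx. 0.2)
  Task 3: C/T = 4/21 (approx. 0.1905)
  Task 4: C/T = 6/27 = 2/9 (approx. 0.2222)
Total utilization U = 1/13 + 1/5 + 4/21 + 2/9 = 2824/4095
Rounded to 4 decimal places: U = 0.6896
RM (Liu & Layland) bound for 4 tasks = 0.756828; compare with U = 2824/4095 (approx. 0.689621)
U <= bound, so schedulable by RM sufficient condition.

0.6896


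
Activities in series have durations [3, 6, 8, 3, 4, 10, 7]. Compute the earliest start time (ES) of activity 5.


Activity 5 starts after activities 1 through 4 complete.
Predecessor durations: [3, 6, 8, 3]
ES = 3 + 6 + 8 + 3 = 20

20


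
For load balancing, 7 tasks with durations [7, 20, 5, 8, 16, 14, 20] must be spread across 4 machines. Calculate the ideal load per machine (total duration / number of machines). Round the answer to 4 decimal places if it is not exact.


Total processing time = 7 + 20 + 5 + 8 + 16 + 14 + 20 = 90
Number of machines = 4
Ideal balanced load = 90 / 4 = 22.5

22.5


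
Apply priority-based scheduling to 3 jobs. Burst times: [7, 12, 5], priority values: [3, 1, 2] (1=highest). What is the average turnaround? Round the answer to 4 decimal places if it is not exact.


Sort by priority (ascending = highest first):
Order: [(1, 12), (2, 5), (3, 7)]
Completion times:
  Priority 1, burst=12, C=12
  Priority 2, burst=5, C=17
  Priority 3, burst=7, C=24
Average turnaround = 53/3 = 17.6667

17.6667


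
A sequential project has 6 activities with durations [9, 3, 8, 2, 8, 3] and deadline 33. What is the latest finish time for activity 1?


LF(activity 1) = deadline - sum of successor durations
Successors: activities 2 through 6 with durations [3, 8, 2, 8, 3]
Sum of successor durations = 24
LF = 33 - 24 = 9

9


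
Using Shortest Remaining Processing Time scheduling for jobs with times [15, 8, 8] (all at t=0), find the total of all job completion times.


Since all jobs arrive at t=0, SRPT equals SPT ordering.
SPT order: [8, 8, 15]
Completion times:
  Job 1: p=8, C=8
  Job 2: p=8, C=16
  Job 3: p=15, C=31
Total completion time = 8 + 16 + 31 = 55

55


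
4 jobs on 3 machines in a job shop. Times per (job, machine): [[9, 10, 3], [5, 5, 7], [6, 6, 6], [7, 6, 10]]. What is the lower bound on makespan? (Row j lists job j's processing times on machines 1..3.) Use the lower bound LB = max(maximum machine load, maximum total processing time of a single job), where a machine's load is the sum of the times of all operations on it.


Machine loads:
  Machine 1: 9 + 5 + 6 + 7 = 27
  Machine 2: 10 + 5 + 6 + 6 = 27
  Machine 3: 3 + 7 + 6 + 10 = 26
Max machine load = 27
Job totals:
  Job 1: 22
  Job 2: 17
  Job 3: 18
  Job 4: 23
Max job total = 23
Lower bound = max(27, 23) = 27

27


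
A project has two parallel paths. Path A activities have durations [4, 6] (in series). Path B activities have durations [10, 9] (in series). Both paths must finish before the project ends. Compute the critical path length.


Path A total = 4 + 6 = 10
Path B total = 10 + 9 = 19
Critical path = longest path = max(10, 19) = 19

19


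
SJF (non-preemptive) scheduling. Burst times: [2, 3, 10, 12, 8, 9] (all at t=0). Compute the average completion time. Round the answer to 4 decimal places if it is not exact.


SJF order (ascending): [2, 3, 8, 9, 10, 12]
Completion times:
  Job 1: burst=2, C=2
  Job 2: burst=3, C=5
  Job 3: burst=8, C=13
  Job 4: burst=9, C=22
  Job 5: burst=10, C=32
  Job 6: burst=12, C=44
Average completion = 118/6 = 19.6667

19.6667


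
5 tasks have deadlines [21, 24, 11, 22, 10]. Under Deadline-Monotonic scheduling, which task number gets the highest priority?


Sort tasks by relative deadline (ascending):
  Task 5: deadline = 10
  Task 3: deadline = 11
  Task 1: deadline = 21
  Task 4: deadline = 22
  Task 2: deadline = 24
Priority order (highest first): [5, 3, 1, 4, 2]
Highest priority task = 5

5


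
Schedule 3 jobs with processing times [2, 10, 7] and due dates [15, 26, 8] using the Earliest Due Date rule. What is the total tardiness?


Sort by due date (EDD order): [(7, 8), (2, 15), (10, 26)]
Compute completion times and tardiness:
  Job 1: p=7, d=8, C=7, tardiness=max(0,7-8)=0
  Job 2: p=2, d=15, C=9, tardiness=max(0,9-15)=0
  Job 3: p=10, d=26, C=19, tardiness=max(0,19-26)=0
Total tardiness = 0

0


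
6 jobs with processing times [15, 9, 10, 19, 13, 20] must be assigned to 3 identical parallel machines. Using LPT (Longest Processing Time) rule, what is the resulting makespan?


Sort jobs in decreasing order (LPT): [20, 19, 15, 13, 10, 9]
Assign each job to the least loaded machine:
  Machine 1: jobs [20, 9], load = 29
  Machine 2: jobs [19, 10], load = 29
  Machine 3: jobs [15, 13], load = 28
Makespan = max load = 29

29


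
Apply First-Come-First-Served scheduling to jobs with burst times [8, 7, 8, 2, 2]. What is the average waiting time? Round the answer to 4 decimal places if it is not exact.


FCFS order (as given): [8, 7, 8, 2, 2]
Waiting times:
  Job 1: wait = 0
  Job 2: wait = 8
  Job 3: wait = 15
  Job 4: wait = 23
  Job 5: wait = 25
Sum of waiting times = 71
Average waiting time = 71/5 = 14.2

14.2


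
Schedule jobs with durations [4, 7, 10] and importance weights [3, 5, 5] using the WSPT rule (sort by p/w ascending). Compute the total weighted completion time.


Compute p/w ratios and sort ascending (WSPT): [(4, 3), (7, 5), (10, 5)]
Compute weighted completion times:
  Job (p=4,w=3): C=4, w*C=3*4=12
  Job (p=7,w=5): C=11, w*C=5*11=55
  Job (p=10,w=5): C=21, w*C=5*21=105
Total weighted completion time = 172

172


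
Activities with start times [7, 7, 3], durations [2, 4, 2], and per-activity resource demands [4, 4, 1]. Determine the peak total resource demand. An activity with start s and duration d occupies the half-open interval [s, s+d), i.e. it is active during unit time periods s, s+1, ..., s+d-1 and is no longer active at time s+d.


Each activity i is active on [start_i, start_i + duration_i).
Compute total resource usage per time slot:
  t=0: active resources = [], total = 0
  t=1: active resources = [], total = 0
  t=2: active resources = [], total = 0
  t=3: active resources = [1], total = 1
  t=4: active resources = [1], total = 1
  t=5: active resources = [], total = 0
  t=6: active resources = [], total = 0
  t=7: active resources = [4, 4], total = 8
  t=8: active resources = [4, 4], total = 8
  t=9: active resources = [4], total = 4
  t=10: active resources = [4], total = 4
Peak resource demand = 8

8


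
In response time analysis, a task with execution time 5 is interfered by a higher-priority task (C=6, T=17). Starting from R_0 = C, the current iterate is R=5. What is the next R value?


R_next = C + ceil(R_prev / T_hp) * C_hp
ceil(5 / 17) = ceil(0.2941) = 1
Interference = 1 * 6 = 6
R_next = 5 + 6 = 11

11


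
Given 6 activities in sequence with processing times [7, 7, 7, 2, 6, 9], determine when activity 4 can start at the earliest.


Activity 4 starts after activities 1 through 3 complete.
Predecessor durations: [7, 7, 7]
ES = 7 + 7 + 7 = 21

21


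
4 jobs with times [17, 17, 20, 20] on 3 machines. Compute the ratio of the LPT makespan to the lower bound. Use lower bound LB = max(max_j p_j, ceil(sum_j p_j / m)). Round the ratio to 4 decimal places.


LPT order: [20, 20, 17, 17]
Machine loads after assignment: [20, 20, 34]
LPT makespan = 34
Lower bound = max(max_job, ceil(total/3)) = max(20, 25) = 25
Ratio = 34 / 25 = 1.36

1.36


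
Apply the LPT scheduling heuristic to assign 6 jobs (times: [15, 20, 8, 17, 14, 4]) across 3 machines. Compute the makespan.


Sort jobs in decreasing order (LPT): [20, 17, 15, 14, 8, 4]
Assign each job to the least loaded machine:
  Machine 1: jobs [20, 4], load = 24
  Machine 2: jobs [17, 8], load = 25
  Machine 3: jobs [15, 14], load = 29
Makespan = max load = 29

29


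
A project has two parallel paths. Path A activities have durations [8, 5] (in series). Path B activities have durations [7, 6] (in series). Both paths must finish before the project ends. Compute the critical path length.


Path A total = 8 + 5 = 13
Path B total = 7 + 6 = 13
Critical path = longest path = max(13, 13) = 13

13


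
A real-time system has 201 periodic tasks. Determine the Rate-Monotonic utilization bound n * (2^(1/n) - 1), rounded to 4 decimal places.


Compute 2^(1/201) = 1.0034544463
Subtract 1: 1.0034544463 - 1 = 0.0034544463
Multiply by n: 201 * 0.0034544463 = 0.6943437063
Round to 4 dp: 0.6943

0.6943


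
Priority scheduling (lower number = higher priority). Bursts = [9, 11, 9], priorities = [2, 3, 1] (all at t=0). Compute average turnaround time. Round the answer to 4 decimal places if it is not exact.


Sort by priority (ascending = highest first):
Order: [(1, 9), (2, 9), (3, 11)]
Completion times:
  Priority 1, burst=9, C=9
  Priority 2, burst=9, C=18
  Priority 3, burst=11, C=29
Average turnaround = 56/3 = 18.6667

18.6667


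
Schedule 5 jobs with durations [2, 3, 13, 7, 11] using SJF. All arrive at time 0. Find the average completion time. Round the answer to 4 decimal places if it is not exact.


SJF order (ascending): [2, 3, 7, 11, 13]
Completion times:
  Job 1: burst=2, C=2
  Job 2: burst=3, C=5
  Job 3: burst=7, C=12
  Job 4: burst=11, C=23
  Job 5: burst=13, C=36
Average completion = 78/5 = 15.6

15.6


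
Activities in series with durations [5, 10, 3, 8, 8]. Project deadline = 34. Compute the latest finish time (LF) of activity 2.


LF(activity 2) = deadline - sum of successor durations
Successors: activities 3 through 5 with durations [3, 8, 8]
Sum of successor durations = 19
LF = 34 - 19 = 15

15


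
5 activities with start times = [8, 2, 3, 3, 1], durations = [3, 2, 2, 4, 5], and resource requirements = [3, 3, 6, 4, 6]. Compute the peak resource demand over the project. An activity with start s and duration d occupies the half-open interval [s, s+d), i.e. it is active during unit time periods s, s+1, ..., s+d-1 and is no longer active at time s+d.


Each activity i is active on [start_i, start_i + duration_i).
Compute total resource usage per time slot:
  t=0: active resources = [], total = 0
  t=1: active resources = [6], total = 6
  t=2: active resources = [3, 6], total = 9
  t=3: active resources = [3, 6, 4, 6], total = 19
  t=4: active resources = [6, 4, 6], total = 16
  t=5: active resources = [4, 6], total = 10
  t=6: active resources = [4], total = 4
  t=7: active resources = [], total = 0
  t=8: active resources = [3], total = 3
  t=9: active resources = [3], total = 3
  t=10: active resources = [3], total = 3
Peak resource demand = 19

19


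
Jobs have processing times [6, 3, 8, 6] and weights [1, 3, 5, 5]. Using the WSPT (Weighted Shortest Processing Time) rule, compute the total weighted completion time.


Compute p/w ratios and sort ascending (WSPT): [(3, 3), (6, 5), (8, 5), (6, 1)]
Compute weighted completion times:
  Job (p=3,w=3): C=3, w*C=3*3=9
  Job (p=6,w=5): C=9, w*C=5*9=45
  Job (p=8,w=5): C=17, w*C=5*17=85
  Job (p=6,w=1): C=23, w*C=1*23=23
Total weighted completion time = 162

162


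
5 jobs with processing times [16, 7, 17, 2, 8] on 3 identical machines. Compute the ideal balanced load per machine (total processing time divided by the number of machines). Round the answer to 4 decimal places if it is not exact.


Total processing time = 16 + 7 + 17 + 2 + 8 = 50
Number of machines = 3
Ideal balanced load = 50 / 3 = 16.6667

16.6667


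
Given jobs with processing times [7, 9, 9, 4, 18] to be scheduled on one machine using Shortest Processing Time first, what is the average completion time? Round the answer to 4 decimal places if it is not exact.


Sort jobs by processing time (SPT order): [4, 7, 9, 9, 18]
Compute completion times sequentially:
  Job 1: processing = 4, completes at 4
  Job 2: processing = 7, completes at 11
  Job 3: processing = 9, completes at 20
  Job 4: processing = 9, completes at 29
  Job 5: processing = 18, completes at 47
Sum of completion times = 111
Average completion time = 111/5 = 22.2

22.2


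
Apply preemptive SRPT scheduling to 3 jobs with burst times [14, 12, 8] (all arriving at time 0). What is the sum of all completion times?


Since all jobs arrive at t=0, SRPT equals SPT ordering.
SPT order: [8, 12, 14]
Completion times:
  Job 1: p=8, C=8
  Job 2: p=12, C=20
  Job 3: p=14, C=34
Total completion time = 8 + 20 + 34 = 62

62


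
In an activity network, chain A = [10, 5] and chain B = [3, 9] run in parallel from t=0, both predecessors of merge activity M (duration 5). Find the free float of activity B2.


ES(B2) = sum of predecessors on chain B = 3
EF(B2) = ES + duration = 3 + 9 = 12
Successor of B2 is M. ES(M) = max(sum(A), sum(B)) = max(15, 12) = 15
Free float = ES(successor) - EF(current) = 15 - 12 = 3

3


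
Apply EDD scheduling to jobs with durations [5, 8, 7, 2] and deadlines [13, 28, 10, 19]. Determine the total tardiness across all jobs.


Sort by due date (EDD order): [(7, 10), (5, 13), (2, 19), (8, 28)]
Compute completion times and tardiness:
  Job 1: p=7, d=10, C=7, tardiness=max(0,7-10)=0
  Job 2: p=5, d=13, C=12, tardiness=max(0,12-13)=0
  Job 3: p=2, d=19, C=14, tardiness=max(0,14-19)=0
  Job 4: p=8, d=28, C=22, tardiness=max(0,22-28)=0
Total tardiness = 0

0


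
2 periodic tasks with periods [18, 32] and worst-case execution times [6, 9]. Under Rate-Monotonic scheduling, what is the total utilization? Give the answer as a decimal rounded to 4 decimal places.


Compute individual utilizations (exact fractions):
  Task 1: C/T = 6/18 = 1/3 (approx. 0.3333)
  Task 2: C/T = 9/32 (approx. 0.2813)
Total utilization U = 1/3 + 9/32 = 59/96
Rounded to 4 decimal places: U = 0.6146
RM (Liu & Layland) bound for 2 tasks = 0.828427; compare with U = 59/96 (approx. 0.614583)
U <= bound, so schedulable by RM sufficient condition.

0.6146


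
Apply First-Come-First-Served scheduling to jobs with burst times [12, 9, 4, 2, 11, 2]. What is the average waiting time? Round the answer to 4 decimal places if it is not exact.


FCFS order (as given): [12, 9, 4, 2, 11, 2]
Waiting times:
  Job 1: wait = 0
  Job 2: wait = 12
  Job 3: wait = 21
  Job 4: wait = 25
  Job 5: wait = 27
  Job 6: wait = 38
Sum of waiting times = 123
Average waiting time = 123/6 = 20.5

20.5


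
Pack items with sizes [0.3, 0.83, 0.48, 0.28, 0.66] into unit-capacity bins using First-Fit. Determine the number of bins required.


Place items sequentially using First-Fit:
  Item 0.3 -> new Bin 1
  Item 0.83 -> new Bin 2
  Item 0.48 -> Bin 1 (now 0.78)
  Item 0.28 -> new Bin 3
  Item 0.66 -> Bin 3 (now 0.94)
Total bins used = 3

3


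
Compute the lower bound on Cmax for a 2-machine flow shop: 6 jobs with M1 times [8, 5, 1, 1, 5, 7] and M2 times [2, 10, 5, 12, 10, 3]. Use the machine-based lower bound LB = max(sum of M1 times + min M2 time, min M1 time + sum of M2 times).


LB1 = sum(M1 times) + min(M2 times) = 27 + 2 = 29
LB2 = min(M1 times) + sum(M2 times) = 1 + 42 = 43
Lower bound = max(LB1, LB2) = max(29, 43) = 43

43


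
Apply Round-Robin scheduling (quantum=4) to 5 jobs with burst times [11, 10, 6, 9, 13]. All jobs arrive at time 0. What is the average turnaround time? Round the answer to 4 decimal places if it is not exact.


Time quantum = 4
Execution trace:
  J1 runs 4 units, time = 4
  J2 runs 4 units, time = 8
  J3 runs 4 units, time = 12
  J4 runs 4 units, time = 16
  J5 runs 4 units, time = 20
  J1 runs 4 units, time = 24
  J2 runs 4 units, time = 28
  J3 runs 2 units, time = 30
  J4 runs 4 units, time = 34
  J5 runs 4 units, time = 38
  J1 runs 3 units, time = 41
  J2 runs 2 units, time = 43
  J4 runs 1 units, time = 44
  J5 runs 4 units, time = 48
  J5 runs 1 units, time = 49
Finish times: [41, 43, 30, 44, 49]
Average turnaround = 207/5 = 41.4

41.4


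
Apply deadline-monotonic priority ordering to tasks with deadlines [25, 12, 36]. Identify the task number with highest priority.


Sort tasks by relative deadline (ascending):
  Task 2: deadline = 12
  Task 1: deadline = 25
  Task 3: deadline = 36
Priority order (highest first): [2, 1, 3]
Highest priority task = 2

2


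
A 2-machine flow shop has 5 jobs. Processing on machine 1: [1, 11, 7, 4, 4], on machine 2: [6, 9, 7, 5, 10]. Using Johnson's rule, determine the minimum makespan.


Apply Johnson's rule:
  Group 1 (a <= b): [(1, 1, 6), (4, 4, 5), (5, 4, 10), (3, 7, 7)]
  Group 2 (a > b): [(2, 11, 9)]
Optimal job order: [1, 4, 5, 3, 2]
Schedule:
  Job 1: M1 done at 1, M2 done at 7
  Job 4: M1 done at 5, M2 done at 12
  Job 5: M1 done at 9, M2 done at 22
  Job 3: M1 done at 16, M2 done at 29
  Job 2: M1 done at 27, M2 done at 38
Makespan = 38

38


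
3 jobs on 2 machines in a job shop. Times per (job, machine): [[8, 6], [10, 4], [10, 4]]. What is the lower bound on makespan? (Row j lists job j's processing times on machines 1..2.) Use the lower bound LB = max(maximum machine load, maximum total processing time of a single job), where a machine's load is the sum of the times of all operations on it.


Machine loads:
  Machine 1: 8 + 10 + 10 = 28
  Machine 2: 6 + 4 + 4 = 14
Max machine load = 28
Job totals:
  Job 1: 14
  Job 2: 14
  Job 3: 14
Max job total = 14
Lower bound = max(28, 14) = 28

28


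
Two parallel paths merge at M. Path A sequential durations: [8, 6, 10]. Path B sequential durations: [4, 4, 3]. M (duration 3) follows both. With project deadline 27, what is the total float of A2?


Forward pass: ES(A2) = sum of predecessors on chain A = 8
EF = ES + duration = 8 + 6 = 14
Backward pass: LF(M) = deadline = 27; LS(M) = 27 - 3 = 24
LF(A2) = LS(M) - sum(successors on chain A) = 24 - 10 = 14
LS = LF - duration = 14 - 6 = 8
Total float = LS - ES = 8 - 8 = 0

0


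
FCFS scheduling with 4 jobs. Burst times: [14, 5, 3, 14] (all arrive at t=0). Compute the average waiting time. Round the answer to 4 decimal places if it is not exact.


FCFS order (as given): [14, 5, 3, 14]
Waiting times:
  Job 1: wait = 0
  Job 2: wait = 14
  Job 3: wait = 19
  Job 4: wait = 22
Sum of waiting times = 55
Average waiting time = 55/4 = 13.75

13.75


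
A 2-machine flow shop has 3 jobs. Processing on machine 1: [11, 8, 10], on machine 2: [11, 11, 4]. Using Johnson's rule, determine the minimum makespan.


Apply Johnson's rule:
  Group 1 (a <= b): [(2, 8, 11), (1, 11, 11)]
  Group 2 (a > b): [(3, 10, 4)]
Optimal job order: [2, 1, 3]
Schedule:
  Job 2: M1 done at 8, M2 done at 19
  Job 1: M1 done at 19, M2 done at 30
  Job 3: M1 done at 29, M2 done at 34
Makespan = 34

34


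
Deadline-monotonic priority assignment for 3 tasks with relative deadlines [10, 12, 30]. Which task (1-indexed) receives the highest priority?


Sort tasks by relative deadline (ascending):
  Task 1: deadline = 10
  Task 2: deadline = 12
  Task 3: deadline = 30
Priority order (highest first): [1, 2, 3]
Highest priority task = 1

1


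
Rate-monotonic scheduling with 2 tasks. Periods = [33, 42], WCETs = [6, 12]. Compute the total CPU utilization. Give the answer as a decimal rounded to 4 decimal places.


Compute individual utilizations (exact fractions):
  Task 1: C/T = 6/33 = 2/11 (approx. 0.1818)
  Task 2: C/T = 12/42 = 2/7 (approx. 0.2857)
Total utilization U = 2/11 + 2/7 = 36/77
Rounded to 4 decimal places: U = 0.4675
RM (Liu & Layland) bound for 2 tasks = 0.828427; compare with U = 36/77 (approx. 0.467532)
U <= bound, so schedulable by RM sufficient condition.

0.4675


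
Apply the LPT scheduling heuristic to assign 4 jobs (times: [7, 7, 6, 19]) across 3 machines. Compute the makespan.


Sort jobs in decreasing order (LPT): [19, 7, 7, 6]
Assign each job to the least loaded machine:
  Machine 1: jobs [19], load = 19
  Machine 2: jobs [7, 6], load = 13
  Machine 3: jobs [7], load = 7
Makespan = max load = 19

19


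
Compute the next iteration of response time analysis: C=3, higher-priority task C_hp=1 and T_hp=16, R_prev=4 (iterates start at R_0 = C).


R_next = C + ceil(R_prev / T_hp) * C_hp
ceil(4 / 16) = ceil(0.25) = 1
Interference = 1 * 1 = 1
R_next = 3 + 1 = 4
R_next = R_prev, so the iteration has converged (response time = 4).

4


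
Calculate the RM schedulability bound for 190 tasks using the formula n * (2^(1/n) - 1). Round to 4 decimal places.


Compute 2^(1/190) = 1.0036548056
Subtract 1: 1.0036548056 - 1 = 0.0036548056
Multiply by n: 190 * 0.0036548056 = 0.6944130640
Round to 4 dp: 0.6944

0.6944


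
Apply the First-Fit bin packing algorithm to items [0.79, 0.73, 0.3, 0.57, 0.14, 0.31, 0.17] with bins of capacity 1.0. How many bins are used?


Place items sequentially using First-Fit:
  Item 0.79 -> new Bin 1
  Item 0.73 -> new Bin 2
  Item 0.3 -> new Bin 3
  Item 0.57 -> Bin 3 (now 0.87)
  Item 0.14 -> Bin 1 (now 0.93)
  Item 0.31 -> new Bin 4
  Item 0.17 -> Bin 2 (now 0.9)
Total bins used = 4

4


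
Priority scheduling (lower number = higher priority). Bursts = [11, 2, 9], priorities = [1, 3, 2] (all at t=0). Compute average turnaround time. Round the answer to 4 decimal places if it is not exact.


Sort by priority (ascending = highest first):
Order: [(1, 11), (2, 9), (3, 2)]
Completion times:
  Priority 1, burst=11, C=11
  Priority 2, burst=9, C=20
  Priority 3, burst=2, C=22
Average turnaround = 53/3 = 17.6667

17.6667


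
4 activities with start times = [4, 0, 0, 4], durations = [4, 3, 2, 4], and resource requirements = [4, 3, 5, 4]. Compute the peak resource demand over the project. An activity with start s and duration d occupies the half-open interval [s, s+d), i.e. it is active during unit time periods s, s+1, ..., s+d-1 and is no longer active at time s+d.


Each activity i is active on [start_i, start_i + duration_i).
Compute total resource usage per time slot:
  t=0: active resources = [3, 5], total = 8
  t=1: active resources = [3, 5], total = 8
  t=2: active resources = [3], total = 3
  t=3: active resources = [], total = 0
  t=4: active resources = [4, 4], total = 8
  t=5: active resources = [4, 4], total = 8
  t=6: active resources = [4, 4], total = 8
  t=7: active resources = [4, 4], total = 8
Peak resource demand = 8

8


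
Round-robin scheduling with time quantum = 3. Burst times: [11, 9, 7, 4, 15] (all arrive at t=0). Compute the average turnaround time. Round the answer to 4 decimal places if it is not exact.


Time quantum = 3
Execution trace:
  J1 runs 3 units, time = 3
  J2 runs 3 units, time = 6
  J3 runs 3 units, time = 9
  J4 runs 3 units, time = 12
  J5 runs 3 units, time = 15
  J1 runs 3 units, time = 18
  J2 runs 3 units, time = 21
  J3 runs 3 units, time = 24
  J4 runs 1 units, time = 25
  J5 runs 3 units, time = 28
  J1 runs 3 units, time = 31
  J2 runs 3 units, time = 34
  J3 runs 1 units, time = 35
  J5 runs 3 units, time = 38
  J1 runs 2 units, time = 40
  J5 runs 3 units, time = 43
  J5 runs 3 units, time = 46
Finish times: [40, 34, 35, 25, 46]
Average turnaround = 180/5 = 36.0

36.0


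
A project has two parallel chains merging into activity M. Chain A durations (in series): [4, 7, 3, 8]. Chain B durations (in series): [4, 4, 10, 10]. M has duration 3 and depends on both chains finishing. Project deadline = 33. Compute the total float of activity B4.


Forward pass: ES(B4) = sum of predecessors on chain B = 18
EF = ES + duration = 18 + 10 = 28
Backward pass: LF(M) = deadline = 33; LS(M) = 33 - 3 = 30
LF(B4) = LS(M) - sum(successors on chain B) = 30 - 0 = 30
LS = LF - duration = 30 - 10 = 20
Total float = LS - ES = 20 - 18 = 2

2


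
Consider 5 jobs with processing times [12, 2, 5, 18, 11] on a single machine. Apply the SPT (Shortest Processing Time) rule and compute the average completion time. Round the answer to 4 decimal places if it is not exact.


Sort jobs by processing time (SPT order): [2, 5, 11, 12, 18]
Compute completion times sequentially:
  Job 1: processing = 2, completes at 2
  Job 2: processing = 5, completes at 7
  Job 3: processing = 11, completes at 18
  Job 4: processing = 12, completes at 30
  Job 5: processing = 18, completes at 48
Sum of completion times = 105
Average completion time = 105/5 = 21.0

21.0


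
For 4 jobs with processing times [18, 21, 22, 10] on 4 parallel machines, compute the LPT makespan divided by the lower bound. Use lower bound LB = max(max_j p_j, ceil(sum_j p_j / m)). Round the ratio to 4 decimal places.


LPT order: [22, 21, 18, 10]
Machine loads after assignment: [22, 21, 18, 10]
LPT makespan = 22
Lower bound = max(max_job, ceil(total/4)) = max(22, 18) = 22
Ratio = 22 / 22 = 1.0

1.0


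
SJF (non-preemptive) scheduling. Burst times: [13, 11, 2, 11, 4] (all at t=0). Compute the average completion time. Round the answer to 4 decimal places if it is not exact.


SJF order (ascending): [2, 4, 11, 11, 13]
Completion times:
  Job 1: burst=2, C=2
  Job 2: burst=4, C=6
  Job 3: burst=11, C=17
  Job 4: burst=11, C=28
  Job 5: burst=13, C=41
Average completion = 94/5 = 18.8

18.8


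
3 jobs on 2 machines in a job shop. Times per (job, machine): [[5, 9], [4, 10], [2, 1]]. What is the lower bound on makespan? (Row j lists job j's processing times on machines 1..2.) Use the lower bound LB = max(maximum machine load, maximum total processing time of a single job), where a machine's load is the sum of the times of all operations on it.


Machine loads:
  Machine 1: 5 + 4 + 2 = 11
  Machine 2: 9 + 10 + 1 = 20
Max machine load = 20
Job totals:
  Job 1: 14
  Job 2: 14
  Job 3: 3
Max job total = 14
Lower bound = max(20, 14) = 20

20


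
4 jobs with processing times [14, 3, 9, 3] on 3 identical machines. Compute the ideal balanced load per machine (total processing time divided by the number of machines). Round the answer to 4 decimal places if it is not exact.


Total processing time = 14 + 3 + 9 + 3 = 29
Number of machines = 3
Ideal balanced load = 29 / 3 = 9.6667

9.6667


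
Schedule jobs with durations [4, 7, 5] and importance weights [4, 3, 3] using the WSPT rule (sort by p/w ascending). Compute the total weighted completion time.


Compute p/w ratios and sort ascending (WSPT): [(4, 4), (5, 3), (7, 3)]
Compute weighted completion times:
  Job (p=4,w=4): C=4, w*C=4*4=16
  Job (p=5,w=3): C=9, w*C=3*9=27
  Job (p=7,w=3): C=16, w*C=3*16=48
Total weighted completion time = 91

91


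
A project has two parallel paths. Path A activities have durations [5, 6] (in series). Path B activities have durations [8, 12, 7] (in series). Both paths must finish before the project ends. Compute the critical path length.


Path A total = 5 + 6 = 11
Path B total = 8 + 12 + 7 = 27
Critical path = longest path = max(11, 27) = 27

27


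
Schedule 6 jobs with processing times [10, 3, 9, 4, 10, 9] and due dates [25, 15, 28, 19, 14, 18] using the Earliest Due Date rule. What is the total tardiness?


Sort by due date (EDD order): [(10, 14), (3, 15), (9, 18), (4, 19), (10, 25), (9, 28)]
Compute completion times and tardiness:
  Job 1: p=10, d=14, C=10, tardiness=max(0,10-14)=0
  Job 2: p=3, d=15, C=13, tardiness=max(0,13-15)=0
  Job 3: p=9, d=18, C=22, tardiness=max(0,22-18)=4
  Job 4: p=4, d=19, C=26, tardiness=max(0,26-19)=7
  Job 5: p=10, d=25, C=36, tardiness=max(0,36-25)=11
  Job 6: p=9, d=28, C=45, tardiness=max(0,45-28)=17
Total tardiness = 39

39


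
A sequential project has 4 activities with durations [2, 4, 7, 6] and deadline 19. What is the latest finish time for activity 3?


LF(activity 3) = deadline - sum of successor durations
Successors: activities 4 through 4 with durations [6]
Sum of successor durations = 6
LF = 19 - 6 = 13

13


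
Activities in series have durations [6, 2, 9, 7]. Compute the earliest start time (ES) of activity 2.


Activity 2 starts after activities 1 through 1 complete.
Predecessor durations: [6]
ES = 6 = 6

6


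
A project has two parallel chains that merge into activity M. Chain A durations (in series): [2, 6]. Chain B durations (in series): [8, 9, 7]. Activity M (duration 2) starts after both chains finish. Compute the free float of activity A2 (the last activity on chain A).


ES(A2) = sum of predecessors on chain A = 2
EF(A2) = ES + duration = 2 + 6 = 8
Successor of A2 is M. ES(M) = max(sum(A), sum(B)) = max(8, 24) = 24
Free float = ES(successor) - EF(current) = 24 - 8 = 16

16


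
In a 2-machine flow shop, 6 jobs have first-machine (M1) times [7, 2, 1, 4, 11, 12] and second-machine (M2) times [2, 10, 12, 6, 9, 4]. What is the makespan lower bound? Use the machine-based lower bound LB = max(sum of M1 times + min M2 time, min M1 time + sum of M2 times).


LB1 = sum(M1 times) + min(M2 times) = 37 + 2 = 39
LB2 = min(M1 times) + sum(M2 times) = 1 + 43 = 44
Lower bound = max(LB1, LB2) = max(39, 44) = 44

44


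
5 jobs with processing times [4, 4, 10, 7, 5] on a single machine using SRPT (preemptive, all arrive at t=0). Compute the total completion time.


Since all jobs arrive at t=0, SRPT equals SPT ordering.
SPT order: [4, 4, 5, 7, 10]
Completion times:
  Job 1: p=4, C=4
  Job 2: p=4, C=8
  Job 3: p=5, C=13
  Job 4: p=7, C=20
  Job 5: p=10, C=30
Total completion time = 4 + 8 + 13 + 20 + 30 = 75

75


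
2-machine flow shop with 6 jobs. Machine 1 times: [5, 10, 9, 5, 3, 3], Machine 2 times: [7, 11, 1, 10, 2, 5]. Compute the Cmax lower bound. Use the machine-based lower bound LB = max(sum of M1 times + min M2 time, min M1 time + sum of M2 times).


LB1 = sum(M1 times) + min(M2 times) = 35 + 1 = 36
LB2 = min(M1 times) + sum(M2 times) = 3 + 36 = 39
Lower bound = max(LB1, LB2) = max(36, 39) = 39

39


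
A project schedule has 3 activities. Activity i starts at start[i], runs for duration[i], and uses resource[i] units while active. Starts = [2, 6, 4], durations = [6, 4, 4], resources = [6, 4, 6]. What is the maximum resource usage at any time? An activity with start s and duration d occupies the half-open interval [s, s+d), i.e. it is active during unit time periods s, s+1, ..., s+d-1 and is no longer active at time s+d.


Each activity i is active on [start_i, start_i + duration_i).
Compute total resource usage per time slot:
  t=0: active resources = [], total = 0
  t=1: active resources = [], total = 0
  t=2: active resources = [6], total = 6
  t=3: active resources = [6], total = 6
  t=4: active resources = [6, 6], total = 12
  t=5: active resources = [6, 6], total = 12
  t=6: active resources = [6, 4, 6], total = 16
  t=7: active resources = [6, 4, 6], total = 16
  t=8: active resources = [4], total = 4
  t=9: active resources = [4], total = 4
Peak resource demand = 16

16


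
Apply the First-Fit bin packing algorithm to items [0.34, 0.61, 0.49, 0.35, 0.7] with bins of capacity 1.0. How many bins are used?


Place items sequentially using First-Fit:
  Item 0.34 -> new Bin 1
  Item 0.61 -> Bin 1 (now 0.95)
  Item 0.49 -> new Bin 2
  Item 0.35 -> Bin 2 (now 0.84)
  Item 0.7 -> new Bin 3
Total bins used = 3

3


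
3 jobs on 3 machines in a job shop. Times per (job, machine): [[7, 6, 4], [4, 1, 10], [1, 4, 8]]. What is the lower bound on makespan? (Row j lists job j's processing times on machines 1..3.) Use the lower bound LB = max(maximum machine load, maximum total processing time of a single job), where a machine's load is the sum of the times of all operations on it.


Machine loads:
  Machine 1: 7 + 4 + 1 = 12
  Machine 2: 6 + 1 + 4 = 11
  Machine 3: 4 + 10 + 8 = 22
Max machine load = 22
Job totals:
  Job 1: 17
  Job 2: 15
  Job 3: 13
Max job total = 17
Lower bound = max(22, 17) = 22

22


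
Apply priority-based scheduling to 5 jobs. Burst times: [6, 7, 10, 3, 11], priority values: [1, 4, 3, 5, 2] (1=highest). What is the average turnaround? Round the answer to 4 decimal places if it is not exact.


Sort by priority (ascending = highest first):
Order: [(1, 6), (2, 11), (3, 10), (4, 7), (5, 3)]
Completion times:
  Priority 1, burst=6, C=6
  Priority 2, burst=11, C=17
  Priority 3, burst=10, C=27
  Priority 4, burst=7, C=34
  Priority 5, burst=3, C=37
Average turnaround = 121/5 = 24.2

24.2


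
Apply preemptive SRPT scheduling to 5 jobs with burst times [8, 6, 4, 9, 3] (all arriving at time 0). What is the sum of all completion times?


Since all jobs arrive at t=0, SRPT equals SPT ordering.
SPT order: [3, 4, 6, 8, 9]
Completion times:
  Job 1: p=3, C=3
  Job 2: p=4, C=7
  Job 3: p=6, C=13
  Job 4: p=8, C=21
  Job 5: p=9, C=30
Total completion time = 3 + 7 + 13 + 21 + 30 = 74

74


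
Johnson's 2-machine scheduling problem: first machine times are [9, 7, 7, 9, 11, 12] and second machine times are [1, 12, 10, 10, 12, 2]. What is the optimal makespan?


Apply Johnson's rule:
  Group 1 (a <= b): [(2, 7, 12), (3, 7, 10), (4, 9, 10), (5, 11, 12)]
  Group 2 (a > b): [(6, 12, 2), (1, 9, 1)]
Optimal job order: [2, 3, 4, 5, 6, 1]
Schedule:
  Job 2: M1 done at 7, M2 done at 19
  Job 3: M1 done at 14, M2 done at 29
  Job 4: M1 done at 23, M2 done at 39
  Job 5: M1 done at 34, M2 done at 51
  Job 6: M1 done at 46, M2 done at 53
  Job 1: M1 done at 55, M2 done at 56
Makespan = 56

56


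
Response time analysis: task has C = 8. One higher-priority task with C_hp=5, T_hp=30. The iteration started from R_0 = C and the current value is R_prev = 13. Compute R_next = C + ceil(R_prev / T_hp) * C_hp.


R_next = C + ceil(R_prev / T_hp) * C_hp
ceil(13 / 30) = ceil(0.4333) = 1
Interference = 1 * 5 = 5
R_next = 8 + 5 = 13
R_next = R_prev, so the iteration has converged (response time = 13).

13


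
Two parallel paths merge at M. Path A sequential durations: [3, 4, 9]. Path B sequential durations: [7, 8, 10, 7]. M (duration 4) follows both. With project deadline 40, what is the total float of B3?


Forward pass: ES(B3) = sum of predecessors on chain B = 15
EF = ES + duration = 15 + 10 = 25
Backward pass: LF(M) = deadline = 40; LS(M) = 40 - 4 = 36
LF(B3) = LS(M) - sum(successors on chain B) = 36 - 7 = 29
LS = LF - duration = 29 - 10 = 19
Total float = LS - ES = 19 - 15 = 4

4


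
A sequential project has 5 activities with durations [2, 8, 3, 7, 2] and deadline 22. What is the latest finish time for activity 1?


LF(activity 1) = deadline - sum of successor durations
Successors: activities 2 through 5 with durations [8, 3, 7, 2]
Sum of successor durations = 20
LF = 22 - 20 = 2

2


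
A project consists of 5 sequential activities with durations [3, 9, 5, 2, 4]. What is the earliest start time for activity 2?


Activity 2 starts after activities 1 through 1 complete.
Predecessor durations: [3]
ES = 3 = 3

3
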